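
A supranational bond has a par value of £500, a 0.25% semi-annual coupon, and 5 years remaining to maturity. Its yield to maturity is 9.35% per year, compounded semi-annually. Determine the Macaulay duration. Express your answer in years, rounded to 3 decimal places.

Periodic yield y = 0.04675. Discount each cash flow and weight by its period:
  t   CF        PV=CF/(1+0.04675)^t    t·PV
  1        0.625         0.5971         0.5971
  2        0.625         0.5704         1.1408
  3        0.625         0.5449         1.6348
  4        0.625         0.5206         2.0824
  5        0.625         0.4974         2.4868
  6        0.625         0.4751         2.8508
  7        0.625         0.4539         3.1774
  8        0.625         0.4336         3.4692
  9        0.625         0.4143         3.7285
  10     500.625       317.0172     3,170.1721
  Σ                    321.5246     3,191.3400
Price P = Σ PV = 321.5246.
Macaulay duration = Σ(t·PV) / P = 3,191.3400 / 321.5246 = 9.92565 half-year periods.
In years: 9.92565 / 2 = 4.96282 years.

4.963 years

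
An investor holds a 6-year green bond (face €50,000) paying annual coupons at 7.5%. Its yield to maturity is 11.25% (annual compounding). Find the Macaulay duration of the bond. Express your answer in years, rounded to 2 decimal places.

Periodic yield y = 0.1125. Discount each cash flow and weight by its year:
  t   CF        PV=CF/(1+0.1125)^t    t·PV
  1     3,750.00     3,370.7865     3,370.7865
  2     3,750.00     3,029.9205     6,059.8409
  3     3,750.00     2,723.5240     8,170.5720
  4     3,750.00     2,448.1115     9,792.4459
  5     3,750.00     2,200.5496    11,002.7482
  6    53,750.00    28,351.6508   170,109.9046
  Σ                 42,124.5429   208,506.2982
Price P = Σ PV = 42,124.5429.
Macaulay duration = Σ(t·PV) / P = 208,506.2982 / 42,124.5429 = 4.94976 years.

4.95 years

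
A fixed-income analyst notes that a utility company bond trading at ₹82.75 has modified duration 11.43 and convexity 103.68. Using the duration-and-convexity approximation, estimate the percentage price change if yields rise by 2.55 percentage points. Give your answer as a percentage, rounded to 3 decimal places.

-25.776%

Duration effect: -D_mod·Δy = -11.43 × (+0.0255) = -0.291465
Convexity effect: ½·C·(Δy)² = 0.5 × 103.68 × (0.0255)² = +0.03370896
ΔP/P ≈ -0.291465 + 0.03370896 = -0.25775604
= -25.775604%.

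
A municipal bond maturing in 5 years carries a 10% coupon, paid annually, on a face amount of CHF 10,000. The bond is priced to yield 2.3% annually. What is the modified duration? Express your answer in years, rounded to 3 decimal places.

Periodic yield y = 0.023. First find Macaulay duration:
  t   CF        PV=CF/(1+0.023)^t    t·PV
  1     1,000.00       977.5171       977.5171
  2     1,000.00       955.5397     1,911.0794
  3     1,000.00       934.0564     2,802.1692
  4     1,000.00       913.0561     3,652.2244
  5    11,000.00     9,817.8076    49,089.0380
  Σ                 13,597.9769    58,432.0281
P = 13,597.9769; Macaulay duration = 58,432.0281 / 13,597.9769 = 4.29711 years.
Modified duration = D_Mac / (1 + y) = 4.29711 / 1.023 = 4.20050 years.

4.201 years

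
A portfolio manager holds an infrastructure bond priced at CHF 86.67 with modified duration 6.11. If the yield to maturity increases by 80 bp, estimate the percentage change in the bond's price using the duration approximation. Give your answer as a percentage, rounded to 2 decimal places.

Duration approximation: ΔP/P ≈ -D_mod · Δy = -6.11 × (+0.008) = -0.048880.
As a percentage: -4.8880%.

-4.89%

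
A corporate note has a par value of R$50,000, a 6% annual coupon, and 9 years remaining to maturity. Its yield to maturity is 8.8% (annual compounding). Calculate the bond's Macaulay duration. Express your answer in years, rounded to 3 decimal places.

Periodic yield y = 0.088. Discount each cash flow and weight by its year:
  t   CF        PV=CF/(1+0.088)^t    t·PV
  1     3,000.00     2,757.3529     2,757.3529
  2     3,000.00     2,534.3317     5,068.6635
  3     3,000.00     2,329.3490     6,988.0471
  4     3,000.00     2,140.9458     8,563.7832
  5     3,000.00     1,967.7811     9,838.9053
  6     3,000.00     1,808.6223    10,851.7338
  7     3,000.00     1,662.3367    11,636.3567
  8     3,000.00     1,527.8830    12,223.0638
  9    53,000.00    24,809.3743   223,284.3687
  Σ                 41,537.9768   291,212.2751
Price P = Σ PV = 41,537.9768.
Macaulay duration = Σ(t·PV) / P = 291,212.2751 / 41,537.9768 = 7.01075 years.

7.011 years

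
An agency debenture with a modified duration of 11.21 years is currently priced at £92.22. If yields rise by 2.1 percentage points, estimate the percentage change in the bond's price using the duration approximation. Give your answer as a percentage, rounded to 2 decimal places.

Duration approximation: ΔP/P ≈ -D_mod · Δy = -11.21 × (+0.021) = -0.235410.
As a percentage: -23.5410%.

-23.54%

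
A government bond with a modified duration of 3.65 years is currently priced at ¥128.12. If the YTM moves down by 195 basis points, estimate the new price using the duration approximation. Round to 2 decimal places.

Duration approximation: ΔP/P ≈ -D_mod · Δy = -3.65 × (-0.0195) = +0.071175.
New price ≈ 128.12 × (1 + 0.071175) = 137.238941.

¥137.24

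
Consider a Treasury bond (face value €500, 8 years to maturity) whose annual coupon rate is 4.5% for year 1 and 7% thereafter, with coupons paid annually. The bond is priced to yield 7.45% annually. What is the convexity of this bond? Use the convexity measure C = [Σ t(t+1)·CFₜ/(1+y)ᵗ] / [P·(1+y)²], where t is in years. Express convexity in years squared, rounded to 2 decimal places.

With y = 0.0745:
  t   CF        PV=CF/(1+0.0745)^t    t·PV        t(t+1)·PV
  1        22.50        20.9400        20.9400          41.8799
  2        35.00        30.3148        60.6297         181.8890
  3        35.00        28.2130        84.6389         338.5556
  4        35.00        26.2568       105.0273         525.1367
  5        35.00        24.4363       122.1816         733.0898
  6        35.00        22.7420       136.4523         955.1659
  7        35.00        21.1652       148.1566       1,185.2532
  8       535.00       301.0942     2,408.7538      21,678.7841
  Σ                    475.1624     3,086.7802      25,639.7543
P = 475.1624.
Convexity = Σ t(t+1)·PV / [P·(1+y)²] = 25,639.7543 / (475.1624 × 1.154550) = 46.73679.

46.74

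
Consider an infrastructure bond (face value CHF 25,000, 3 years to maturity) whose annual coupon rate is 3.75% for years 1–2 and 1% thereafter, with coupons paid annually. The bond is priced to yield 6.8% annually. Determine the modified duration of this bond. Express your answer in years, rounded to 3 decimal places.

2.701 years

Periodic yield y = 0.068. First find Macaulay duration:
  t   CF        PV=CF/(1+0.068)^t    t·PV
  1       937.50       877.8090       877.8090
  2       937.50       821.9185     1,643.8371
  3    25,250.00    20,727.5334    62,182.6003
  Σ                 22,427.2610    64,704.2464
P = 22,427.2610; Macaulay duration = 64,704.2464 / 22,427.2610 = 2.88507 years.
Modified duration = D_Mac / (1 + y) = 2.88507 / 1.068 = 2.70138 years.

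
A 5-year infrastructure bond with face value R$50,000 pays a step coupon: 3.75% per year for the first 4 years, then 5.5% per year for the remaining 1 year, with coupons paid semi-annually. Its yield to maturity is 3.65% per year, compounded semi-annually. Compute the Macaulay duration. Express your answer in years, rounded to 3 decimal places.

4.609 years

Periodic yield y = 0.01825. Discount each cash flow and weight by its period:
  t   CF        PV=CF/(1+0.01825)^t    t·PV
  1       937.50       920.6973       920.6973
  2       937.50       904.1957     1,808.3914
  3       937.50       887.9899     2,663.9697
  4       937.50       872.0745     3,488.2981
  5       937.50       856.4444     4,282.2221
  6       937.50       841.0944     5,046.5667
  7       937.50       826.0196     5,782.1371
  8       937.50       811.2149     6,489.7193
  9     1,375.00     1,168.4575    10,516.1177
  10   51,375.00    42,875.3469   428,753.4694
  Σ                 50,963.5352   469,751.5887
Price P = Σ PV = 50,963.5352.
Macaulay duration = Σ(t·PV) / P = 469,751.5887 / 50,963.5352 = 9.21741 half-year periods.
In years: 9.21741 / 2 = 4.60870 years.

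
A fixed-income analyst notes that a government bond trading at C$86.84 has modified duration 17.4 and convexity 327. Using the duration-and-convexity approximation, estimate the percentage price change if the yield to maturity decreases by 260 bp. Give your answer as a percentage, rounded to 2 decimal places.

Duration effect: -D_mod·Δy = -17.4 × (-0.026) = +0.452400
Convexity effect: ½·C·(Δy)² = 0.5 × 327 × (-0.026)² = +0.1105260
ΔP/P ≈ +0.452400 + 0.1105260 = +0.562926
= +56.2926%.

+56.29%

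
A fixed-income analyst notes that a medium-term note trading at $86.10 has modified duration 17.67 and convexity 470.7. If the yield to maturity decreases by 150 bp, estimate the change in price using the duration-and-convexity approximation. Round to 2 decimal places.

Duration effect: -D_mod·Δy = -17.67 × (-0.015) = +0.265050
Convexity effect: ½·C·(Δy)² = 0.5 × 470.7 × (-0.015)² = +0.05295375
ΔP/P ≈ +0.265050 + 0.05295375 = +0.31800375
ΔP ≈ 86.10 × (+0.31800375) = +27.380122875.

+$27.38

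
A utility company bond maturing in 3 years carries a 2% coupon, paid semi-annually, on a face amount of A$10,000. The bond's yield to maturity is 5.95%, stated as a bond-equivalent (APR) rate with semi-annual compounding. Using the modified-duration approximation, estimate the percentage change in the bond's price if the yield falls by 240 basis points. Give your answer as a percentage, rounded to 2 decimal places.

Periodic yield y = 0.02975. Modified duration first:
  t   CF        PV=CF/(1+0.02975)^t    t·PV
  1       100.00        97.1109        97.1109
  2       100.00        94.3054       188.6107
  3       100.00        91.5808       274.7425
  4       100.00        88.9350       355.7401
  5       100.00        86.3656       431.8282
  6    10,100.00     8,470.9198    50,825.5188
  Σ                  8,929.2176    52,173.5513
P = 8,929.2176; D_Mac = 5.84301 half-year periods = 2.92151 yrs; D_mod = 2.92151/(1+0.02975) = 2.83710 yrs.
ΔP/P ≈ -D_mod · Δy = -2.83710 × (-0.024) = +0.068090 = +6.8090%.

+6.81%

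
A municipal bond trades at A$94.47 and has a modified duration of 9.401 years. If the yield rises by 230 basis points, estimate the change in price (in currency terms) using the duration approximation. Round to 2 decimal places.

-A$20.43

Duration approximation: ΔP/P ≈ -D_mod · Δy = -9.401 × (+0.023) = -0.216223.
ΔP ≈ 94.47 × (-0.216223) = -20.42658681.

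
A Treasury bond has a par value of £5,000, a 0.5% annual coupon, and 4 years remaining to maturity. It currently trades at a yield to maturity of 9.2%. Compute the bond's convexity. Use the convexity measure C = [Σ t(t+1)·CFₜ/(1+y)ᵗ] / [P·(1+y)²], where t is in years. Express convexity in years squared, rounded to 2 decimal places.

With y = 0.092:
  t   CF        PV=CF/(1+0.092)^t    t·PV        t(t+1)·PV
  1        25.00        22.8938        22.8938          45.7875
  2        25.00        20.9650        41.9300         125.7900
  3        25.00        19.1987        57.5961         230.3845
  4     5,025.00     3,533.8289    14,135.3154      70,676.5771
  Σ                  3,596.8863    14,257.7353      71,078.5392
P = 3,596.8863.
Convexity = Σ t(t+1)·PV / [P·(1+y)²] = 71,078.5392 / (3,596.8863 × 1.192464) = 16.57168.

16.57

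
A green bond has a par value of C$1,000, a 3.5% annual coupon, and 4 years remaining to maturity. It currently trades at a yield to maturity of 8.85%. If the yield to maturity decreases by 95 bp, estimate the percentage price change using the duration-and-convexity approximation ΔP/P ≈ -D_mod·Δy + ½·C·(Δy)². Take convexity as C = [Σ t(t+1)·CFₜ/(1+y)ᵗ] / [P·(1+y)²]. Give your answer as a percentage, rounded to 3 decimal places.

+3.369%

With y = 0.0885:
  t   CF        PV=CF/(1+0.0885)^t    t·PV        t(t+1)·PV
  1        35.00        32.1543        32.1543          64.3087
  2        35.00        29.5400        59.0801         177.2403
  3        35.00        27.1383        81.4149         325.6597
  4     1,035.00       737.2701     2,949.0804      14,745.4018
  Σ                    826.1028     3,121.7297      15,312.6105
P = 826.1028; D_Mac = 3.77886 yrs; D_mod = 3.47162 yrs; C = 15.64438.
Duration effect: -3.47162 × (-0.0095) = +0.032980
Convexity effect: 0.5 × 15.64438 × (-0.0095)² = +0.0007060
ΔP/P ≈ +0.032980 + 0.0007060 = +0.033686 = +3.3686%.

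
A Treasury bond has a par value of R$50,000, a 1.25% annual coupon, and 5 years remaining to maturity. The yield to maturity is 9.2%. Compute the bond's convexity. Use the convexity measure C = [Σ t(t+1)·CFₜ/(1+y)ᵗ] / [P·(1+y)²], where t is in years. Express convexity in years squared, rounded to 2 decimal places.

24.15

With y = 0.092:
  t   CF        PV=CF/(1+0.092)^t    t·PV        t(t+1)·PV
  1       625.00       572.3443       572.3443       1,144.6886
  2       625.00       524.1248     1,048.2497       3,144.7490
  3       625.00       479.9678     1,439.9034       5,759.6136
  4       625.00       439.5310     1,758.1238       8,790.6190
  5    50,625.00    32,602.5706   163,012.8531     978,077.1188
  Σ                 34,618.5385   167,831.4743     996,916.7891
P = 34,618.5385.
Convexity = Σ t(t+1)·PV / [P·(1+y)²] = 996,916.7891 / (34,618.5385 × 1.192464) = 24.14932.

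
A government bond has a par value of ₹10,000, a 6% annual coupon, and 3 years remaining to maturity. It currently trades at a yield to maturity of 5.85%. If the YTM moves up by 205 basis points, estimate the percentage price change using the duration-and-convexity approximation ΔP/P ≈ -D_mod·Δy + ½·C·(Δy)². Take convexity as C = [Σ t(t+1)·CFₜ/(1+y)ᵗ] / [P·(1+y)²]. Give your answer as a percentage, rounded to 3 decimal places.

With y = 0.0585:
  t   CF        PV=CF/(1+0.0585)^t    t·PV        t(t+1)·PV
  1       600.00       566.8399       566.8399       1,133.6797
  2       600.00       535.5124     1,071.0248       3,213.0744
  3    10,600.00     8,937.8545    26,813.5634     107,254.2534
  Σ                 10,040.2067    28,451.4280     111,601.0075
P = 10,040.2067; D_Mac = 2.83375 yrs; D_mod = 2.67714 yrs; C = 9.92073.
Duration effect: -2.67714 × (+0.0205) = -0.054881
Convexity effect: 0.5 × 9.92073 × (0.0205)² = +0.0020846
ΔP/P ≈ -0.054881 + 0.0020846 = -0.052797 = -5.2797%.

-5.280%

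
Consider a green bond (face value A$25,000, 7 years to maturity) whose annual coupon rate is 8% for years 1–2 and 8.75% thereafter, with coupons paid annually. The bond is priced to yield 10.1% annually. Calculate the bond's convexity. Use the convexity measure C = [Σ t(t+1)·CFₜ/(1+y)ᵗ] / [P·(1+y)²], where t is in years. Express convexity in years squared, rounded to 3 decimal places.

With y = 0.101:
  t   CF        PV=CF/(1+0.101)^t    t·PV        t(t+1)·PV
  1     2,000.00     1,816.5304     1,816.5304       3,633.0609
  2     2,000.00     1,649.8914     3,299.7828       9,899.3484
  3     2,187.50     1,639.0270     4,917.0810      19,668.3239
  4     2,187.50     1,488.6712     5,954.6848      29,773.4239
  5     2,187.50     1,352.1083     6,760.5413      40,563.2479
  6     2,187.50     1,228.0729     7,368.4374      51,579.0618
  7    27,187.50    13,863.0261    97,041.1828     776,329.4627
  Σ                 23,037.3273   127,158.2405     931,445.9294
P = 23,037.3273.
Convexity = Σ t(t+1)·PV / [P·(1+y)²] = 931,445.9294 / (23,037.3273 × 1.212201) = 33.35423.

33.354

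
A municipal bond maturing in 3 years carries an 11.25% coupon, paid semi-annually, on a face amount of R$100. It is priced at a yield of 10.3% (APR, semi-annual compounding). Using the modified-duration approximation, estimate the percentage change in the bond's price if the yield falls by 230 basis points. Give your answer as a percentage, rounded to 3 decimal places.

+5.759%

Periodic yield y = 0.0515. Modified duration first:
  t   CF        PV=CF/(1+0.0515)^t    t·PV
  1        5.625         5.3495         5.3495
  2        5.625         5.0875        10.1750
  3        5.625         4.8383        14.5150
  4        5.625         4.6014        18.4054
  5        5.625         4.3760        21.8799
  6      105.625        78.1468       468.8806
  Σ                    102.3994       539.2055
P = 102.3994; D_Mac = 5.26571 half-year periods = 2.63285 yrs; D_mod = 2.63285/(1+0.0515) = 2.50390 yrs.
ΔP/P ≈ -D_mod · Δy = -2.50390 × (-0.023) = +0.057590 = +5.7590%.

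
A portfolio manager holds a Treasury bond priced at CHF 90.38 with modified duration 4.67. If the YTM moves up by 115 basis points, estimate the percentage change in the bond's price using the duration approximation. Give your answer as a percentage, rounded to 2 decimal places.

Duration approximation: ΔP/P ≈ -D_mod · Δy = -4.67 × (+0.0115) = -0.053705.
As a percentage: -5.3705%.

-5.37%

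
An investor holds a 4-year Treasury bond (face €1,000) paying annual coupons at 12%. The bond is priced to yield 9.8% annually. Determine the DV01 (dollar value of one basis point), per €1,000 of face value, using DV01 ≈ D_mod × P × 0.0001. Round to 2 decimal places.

€0.33

Periodic yield y = 0.098.
  t   CF        PV=CF/(1+0.098)^t    t·PV
  1       120.00       109.2896       109.2896
  2       120.00        99.5352       199.0703
  3       120.00        90.6513       271.9540
  4     1,120.00       770.5639     3,082.2556
  Σ                  1,070.0400     3,662.5696
P = 1,070.0400; D_Mac = 3.42283 yrs; D_mod = 3.11734 yrs.
DV01 ≈ 3.11734 × 1,070.0400 × 0.0001 = 0.333567.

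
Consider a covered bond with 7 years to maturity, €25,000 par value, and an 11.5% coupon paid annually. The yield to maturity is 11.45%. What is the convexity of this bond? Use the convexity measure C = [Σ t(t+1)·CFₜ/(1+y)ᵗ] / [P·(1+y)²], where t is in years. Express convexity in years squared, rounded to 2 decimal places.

29.73

With y = 0.1145:
  t   CF        PV=CF/(1+0.1145)^t    t·PV        t(t+1)·PV
  1     2,875.00     2,579.6321     2,579.6321       5,159.2642
  2     2,875.00     2,314.6094     4,629.2187      13,887.6561
  3     2,875.00     2,076.8141     6,230.4424      24,921.7696
  4     2,875.00     1,863.4492     7,453.7968      37,268.9840
  5     2,875.00     1,672.0047     8,360.0233      50,160.1400
  6     2,875.00     1,500.2285     9,001.3710      63,009.5971
  7    27,875.00    13,051.3178    91,359.2249     730,873.7993
  Σ                 25,058.0558   129,613.7093     925,281.2102
P = 25,058.0558.
Convexity = Σ t(t+1)·PV / [P·(1+y)²] = 925,281.2102 / (25,058.0558 × 1.242110) = 29.72804.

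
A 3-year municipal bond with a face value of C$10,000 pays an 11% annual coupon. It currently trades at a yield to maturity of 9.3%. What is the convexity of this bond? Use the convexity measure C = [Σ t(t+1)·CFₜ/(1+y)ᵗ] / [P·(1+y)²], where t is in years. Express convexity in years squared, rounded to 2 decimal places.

8.79

With y = 0.093:
  t   CF        PV=CF/(1+0.093)^t    t·PV        t(t+1)·PV
  1     1,100.00     1,006.4044     1,006.4044       2,012.8088
  2     1,100.00       920.7725     1,841.5451       5,524.6353
  3    11,100.00     8,500.8527    25,502.5582     102,010.2329
  Σ                 10,428.0297    28,350.5077     109,547.6769
P = 10,428.0297.
Convexity = Σ t(t+1)·PV / [P·(1+y)²] = 109,547.6769 / (10,428.0297 × 1.194649) = 8.79348.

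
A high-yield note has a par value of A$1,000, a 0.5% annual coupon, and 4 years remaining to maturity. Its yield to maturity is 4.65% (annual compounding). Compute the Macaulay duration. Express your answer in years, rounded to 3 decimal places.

Periodic yield y = 0.0465. Discount each cash flow and weight by its year:
  t   CF        PV=CF/(1+0.0465)^t    t·PV
  1         5.00         4.7778         4.7778
  2         5.00         4.5655         9.1311
  3         5.00         4.3627        13.0880
  4     1,005.00       837.9327     3,351.7307
  Σ                    851.6387     3,378.7276
Price P = Σ PV = 851.6387.
Macaulay duration = Σ(t·PV) / P = 3,378.7276 / 851.6387 = 3.96733 years.

3.967 years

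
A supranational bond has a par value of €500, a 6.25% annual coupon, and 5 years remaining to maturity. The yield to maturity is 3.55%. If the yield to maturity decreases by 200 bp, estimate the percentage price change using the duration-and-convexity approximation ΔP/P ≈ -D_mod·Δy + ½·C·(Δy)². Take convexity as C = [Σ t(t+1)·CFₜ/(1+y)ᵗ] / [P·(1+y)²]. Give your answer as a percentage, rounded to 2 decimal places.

+9.14%

With y = 0.0355:
  t   CF        PV=CF/(1+0.0355)^t    t·PV        t(t+1)·PV
  1        31.25        30.1787        30.1787          60.3573
  2        31.25        29.1440        58.2881         174.8643
  3        31.25        28.1449        84.4347         337.7388
  4        31.25        27.1800       108.7200         543.6002
  5       531.25       446.2194     2,231.0969      13,386.5814
  Σ                    560.8670     2,512.7184      14,503.1419
P = 560.8670; D_Mac = 4.48006 yrs; D_mod = 4.32647 yrs; C = 24.11582.
Duration effect: -4.32647 × (-0.02) = +0.086529
Convexity effect: 0.5 × 24.11582 × (-0.02)² = +0.0048232
ΔP/P ≈ +0.086529 + 0.0048232 = +0.091353 = +9.1353%.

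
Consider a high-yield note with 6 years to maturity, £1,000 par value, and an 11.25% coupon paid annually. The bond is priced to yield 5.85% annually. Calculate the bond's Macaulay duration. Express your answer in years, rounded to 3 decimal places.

4.830 years

Periodic yield y = 0.0585. Discount each cash flow and weight by its year:
  t   CF        PV=CF/(1+0.0585)^t    t·PV
  1       112.50       106.2825       106.2825
  2       112.50       100.4086       200.8171
  3       112.50        94.8593       284.5779
  4       112.50        89.6167       358.4669
  5       112.50        84.6639       423.3194
  6     1,112.50       790.9606     4,745.7635
  Σ                  1,266.7916     6,119.2274
Price P = Σ PV = 1,266.7916.
Macaulay duration = Σ(t·PV) / P = 6,119.2274 / 1,266.7916 = 4.83049 years.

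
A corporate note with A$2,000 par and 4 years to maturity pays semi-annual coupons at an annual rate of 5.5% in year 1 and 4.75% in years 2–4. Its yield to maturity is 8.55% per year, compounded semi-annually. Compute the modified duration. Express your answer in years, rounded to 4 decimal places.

Periodic yield y = 0.04275. First find Macaulay duration:
  t   CF        PV=CF/(1+0.04275)^t    t·PV
  1        55.00        52.7451        52.7451
  2        55.00        50.5827       101.1655
  3        47.50        41.8941       125.6823
  4        47.50        40.1766       160.7063
  5        47.50        38.5294       192.6472
  6        47.50        36.9498       221.6990
  7        47.50        35.4350       248.0449
  8     2,047.50     1,464.8135    11,718.5077
  Σ                  1,761.1263    12,821.1979
P = 1,761.1263; Macaulay duration = 12,821.1979 / 1,761.1263 = 7.28011 half-year periods = 3.64006 years.
Modified duration = D_Mac / (1 + y) = 3.64006 / 1.04275 = 3.49082 years.

3.4908 years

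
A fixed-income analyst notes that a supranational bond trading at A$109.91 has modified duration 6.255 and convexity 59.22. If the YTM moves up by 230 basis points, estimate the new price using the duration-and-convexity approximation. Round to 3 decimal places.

A$95.819

Duration effect: -D_mod·Δy = -6.255 × (+0.023) = -0.143865
Convexity effect: ½·C·(Δy)² = 0.5 × 59.22 × (0.023)² = +0.01566369
ΔP/P ≈ -0.143865 + 0.01566369 = -0.12820131
New price ≈ 109.91 × (1 - 0.12820131) = 95.8193940179.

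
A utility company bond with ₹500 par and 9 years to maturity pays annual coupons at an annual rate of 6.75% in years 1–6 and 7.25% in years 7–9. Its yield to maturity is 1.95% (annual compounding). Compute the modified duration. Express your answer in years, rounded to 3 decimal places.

7.228 years

Periodic yield y = 0.0195. First find Macaulay duration:
  t   CF        PV=CF/(1+0.0195)^t    t·PV
  1        33.75        33.1045        33.1045
  2        33.75        32.4713        64.9425
  3        33.75        31.8502        95.5506
  4        33.75        31.2410       124.9640
  5        33.75        30.6434       153.2172
  6        33.75        30.0573       180.3440
  7        36.25        31.6663       221.6641
  8        36.25        31.0606       248.4850
  9       536.25       450.6945     4,056.2503
  Σ                    702.7891     5,178.5222
P = 702.7891; Macaulay duration = 5,178.5222 / 702.7891 = 7.36853 years.
Modified duration = D_Mac / (1 + y) = 7.36853 / 1.0195 = 7.22759 years.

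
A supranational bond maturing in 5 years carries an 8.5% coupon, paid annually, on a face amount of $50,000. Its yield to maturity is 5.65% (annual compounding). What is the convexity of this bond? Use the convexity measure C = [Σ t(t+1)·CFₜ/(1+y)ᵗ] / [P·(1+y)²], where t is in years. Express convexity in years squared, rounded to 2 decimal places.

With y = 0.0565:
  t   CF        PV=CF/(1+0.0565)^t    t·PV        t(t+1)·PV
  1     4,250.00     4,022.7165     4,022.7165       8,045.4330
  2     4,250.00     3,807.5878     7,615.1756      22,845.5268
  3     4,250.00     3,603.9638    10,811.8915      43,247.5662
  4     4,250.00     3,411.2294    13,644.9176      68,224.5878
  5    54,250.00    41,214.7088   206,073.5439   1,236,441.2636
  Σ                 56,060.2063   242,168.2452   1,378,804.3774
P = 56,060.2063.
Convexity = Σ t(t+1)·PV / [P·(1+y)²] = 1,378,804.3774 / (56,060.2063 × 1.116192) = 22.03479.

22.03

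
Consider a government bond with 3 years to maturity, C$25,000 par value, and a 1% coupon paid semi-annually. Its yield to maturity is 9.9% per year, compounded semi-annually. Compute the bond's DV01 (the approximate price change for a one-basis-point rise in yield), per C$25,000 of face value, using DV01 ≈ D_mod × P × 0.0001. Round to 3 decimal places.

C$5.450

Periodic yield y = 0.0495.
  t   CF        PV=CF/(1+0.0495)^t    t·PV
  1       125.00       119.1043       119.1043
  2       125.00       113.4867       226.9735
  3       125.00       108.1341       324.4023
  4       125.00       103.0339       412.1357
  5       125.00        98.1743       490.8715
  6    25,125.00    18,802.3188   112,813.9130
  Σ                 19,344.2522   114,387.4003
P = 19,344.2522; D_Mac = 5.91325 half-year periods = 2.95663 yrs; D_mod = 2.81717 yrs.
DV01 ≈ 2.81717 × 19,344.2522 × 0.0001 = 5.449614.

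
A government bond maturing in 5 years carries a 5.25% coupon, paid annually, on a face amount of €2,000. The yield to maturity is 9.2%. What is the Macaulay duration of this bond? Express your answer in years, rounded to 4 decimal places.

Periodic yield y = 0.092. Discount each cash flow and weight by its year:
  t   CF        PV=CF/(1+0.092)^t    t·PV
  1       105.00        96.1538        96.1538
  2       105.00        88.0530       176.1059
  3       105.00        80.6346       241.9038
  4       105.00        73.8412       295.3648
  5     2,105.00     1,355.6229     6,778.1147
  Σ                  1,694.3055     7,587.6430
Price P = Σ PV = 1,694.3055.
Macaulay duration = Σ(t·PV) / P = 7,587.6430 / 1,694.3055 = 4.47832 years.

4.4783 years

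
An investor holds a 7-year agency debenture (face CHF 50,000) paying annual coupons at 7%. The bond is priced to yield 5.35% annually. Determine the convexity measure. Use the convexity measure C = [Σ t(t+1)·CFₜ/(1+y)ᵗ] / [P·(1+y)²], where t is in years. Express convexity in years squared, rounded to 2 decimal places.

With y = 0.0535:
  t   CF        PV=CF/(1+0.0535)^t    t·PV        t(t+1)·PV
  1     3,500.00     3,322.2591     3,322.2591       6,644.5183
  2     3,500.00     3,153.5445     6,307.0890      18,921.2670
  3     3,500.00     2,993.3977     8,980.1932      35,920.7727
  4     3,500.00     2,841.3837    11,365.5348      56,827.6740
  5     3,500.00     2,697.0894    13,485.4471      80,912.6825
  6     3,500.00     2,560.1228    15,360.7371     107,525.1594
  7    53,500.00    37,145.9956   260,021.9689   2,080,175.7510
  Σ                 54,713.7929   318,843.2291   2,386,927.8249
P = 54,713.7929.
Convexity = Σ t(t+1)·PV / [P·(1+y)²] = 2,386,927.8249 / (54,713.7929 × 1.109862) = 39.30732.

39.31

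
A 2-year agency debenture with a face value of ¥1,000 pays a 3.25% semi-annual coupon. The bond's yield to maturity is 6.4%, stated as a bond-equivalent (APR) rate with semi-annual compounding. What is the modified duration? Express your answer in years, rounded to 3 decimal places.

1.890 years

Periodic yield y = 0.032. First find Macaulay duration:
  t   CF        PV=CF/(1+0.032)^t    t·PV
  1        16.25        15.7461        15.7461
  2        16.25        15.2579        30.5157
  3        16.25        14.7848        44.3543
  4     1,016.25       895.9459     3,583.7835
  Σ                    941.7346     3,674.3996
P = 941.7346; Macaulay duration = 3,674.3996 / 941.7346 = 3.90174 half-year periods = 1.95087 years.
Modified duration = D_Mac / (1 + y) = 1.95087 / 1.032 = 1.89038 years.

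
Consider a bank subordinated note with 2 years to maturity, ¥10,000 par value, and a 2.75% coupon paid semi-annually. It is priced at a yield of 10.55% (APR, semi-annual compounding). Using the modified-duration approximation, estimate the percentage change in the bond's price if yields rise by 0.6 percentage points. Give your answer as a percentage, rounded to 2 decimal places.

Periodic yield y = 0.05275. Modified duration first:
  t   CF        PV=CF/(1+0.05275)^t    t·PV
  1       137.50       130.6103       130.6103
  2       137.50       124.0658       248.1317
  3       137.50       117.8493       353.5479
  4    10,137.50     8,253.3425    33,013.3699
  Σ                  8,625.8679    33,745.6597
P = 8,625.8679; D_Mac = 3.91215 half-year periods = 1.95607 yrs; D_mod = 1.95607/(1+0.05275) = 1.85806 yrs.
ΔP/P ≈ -D_mod · Δy = -1.85806 × (+0.006) = -0.011148 = -1.1148%.

-1.11%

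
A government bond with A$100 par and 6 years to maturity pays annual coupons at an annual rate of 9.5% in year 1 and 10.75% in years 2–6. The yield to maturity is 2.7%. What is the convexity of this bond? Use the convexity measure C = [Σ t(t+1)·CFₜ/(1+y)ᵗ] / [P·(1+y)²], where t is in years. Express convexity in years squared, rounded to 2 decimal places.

30.79

With y = 0.027:
  t   CF        PV=CF/(1+0.027)^t    t·PV        t(t+1)·PV
  1         9.50         9.2502         9.2502          18.5005
  2        10.75        10.1922        20.3844          61.1531
  3        10.75         9.9242        29.7727         119.0908
  4        10.75         9.6633        38.6533         193.2665
  5        10.75         9.4093        47.0464         282.2783
  6       110.75        94.3889       566.3336       3,964.3352
  Σ                    142.8282       711.4406       4,638.6245
P = 142.8282.
Convexity = Σ t(t+1)·PV / [P·(1+y)²] = 4,638.6245 / (142.8282 × 1.054729) = 30.79175.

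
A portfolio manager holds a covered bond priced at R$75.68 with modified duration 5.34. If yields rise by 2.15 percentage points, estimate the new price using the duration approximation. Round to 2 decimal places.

Duration approximation: ΔP/P ≈ -D_mod · Δy = -5.34 × (+0.0215) = -0.114810.
New price ≈ 75.68 × (1 - 0.114810) = 66.9911792.

R$66.99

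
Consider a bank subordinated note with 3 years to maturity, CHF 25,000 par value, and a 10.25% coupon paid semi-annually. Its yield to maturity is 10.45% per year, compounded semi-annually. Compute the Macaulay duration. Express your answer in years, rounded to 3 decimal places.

2.656 years

Periodic yield y = 0.05225. Discount each cash flow and weight by its period:
  t   CF        PV=CF/(1+0.05225)^t    t·PV
  1     1,281.25     1,217.6289     1,217.6289
  2     1,281.25     1,157.1669     2,314.3338
  3     1,281.25     1,099.7072     3,299.1217
  4     1,281.25     1,045.1007     4,180.4028
  5     1,281.25       993.2057     4,966.0285
  6    26,281.25    19,361.2062   116,167.2374
  Σ                 24,874.0157   132,144.7531
Price P = Σ PV = 24,874.0157.
Macaulay duration = Σ(t·PV) / P = 132,144.7531 / 24,874.0157 = 5.31256 half-year periods.
In years: 5.31256 / 2 = 2.65628 years.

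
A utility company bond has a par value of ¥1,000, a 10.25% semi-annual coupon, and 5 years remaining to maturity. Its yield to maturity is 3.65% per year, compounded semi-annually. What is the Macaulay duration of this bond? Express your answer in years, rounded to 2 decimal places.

Periodic yield y = 0.01825. Discount each cash flow and weight by its period:
  t   CF        PV=CF/(1+0.01825)^t    t·PV
  1        51.25        50.3315        50.3315
  2        51.25        49.4294        98.8587
  3        51.25        48.5434       145.6303
  4        51.25        47.6734       190.6936
  5        51.25        46.8190       234.0948
  6        51.25        45.9798       275.8790
  7        51.25        45.1557       316.0902
  8        51.25        44.3464       354.7713
  9        51.25        43.5516       391.9644
  10    1,051.25       877.3277     8,773.2766
  Σ                  1,299.1579    10,831.5904
Price P = Σ PV = 1,299.1579.
Macaulay duration = Σ(t·PV) / P = 10,831.5904 / 1,299.1579 = 8.33739 half-year periods.
In years: 8.33739 / 2 = 4.16870 years.

4.17 years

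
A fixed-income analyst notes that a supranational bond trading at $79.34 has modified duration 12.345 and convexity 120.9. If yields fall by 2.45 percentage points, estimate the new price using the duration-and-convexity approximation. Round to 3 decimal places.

Duration effect: -D_mod·Δy = -12.345 × (-0.0245) = +0.3024525
Convexity effect: ½·C·(Δy)² = 0.5 × 120.9 × (-0.0245)² = +0.0362851125
ΔP/P ≈ +0.3024525 + 0.0362851125 = +0.3387376125
New price ≈ 79.34 × (1 + 0.3387376125) = 106.21544217575.

$106.215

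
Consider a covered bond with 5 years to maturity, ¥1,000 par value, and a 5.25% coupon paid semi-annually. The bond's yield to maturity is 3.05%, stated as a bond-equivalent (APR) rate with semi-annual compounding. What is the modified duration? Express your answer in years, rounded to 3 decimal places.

4.425 years

Periodic yield y = 0.01525. First find Macaulay duration:
  t   CF        PV=CF/(1+0.01525)^t    t·PV
  1        26.25        25.8557        25.8557
  2        26.25        25.4673        50.9346
  3        26.25        25.0848        75.2543
  4        26.25        24.7080        98.8319
  5        26.25        24.3368       121.6842
  6        26.25        23.9713       143.8277
  7        26.25        23.6112       165.2785
  8        26.25        23.2566       186.0524
  9        26.25        22.9072       206.1650
  10    1,026.25       882.1109     8,821.1090
  Σ                  1,101.3098     9,894.9934
P = 1,101.3098; Macaulay duration = 9,894.9934 / 1,101.3098 = 8.98475 half-year periods = 4.49238 years.
Modified duration = D_Mac / (1 + y) = 4.49238 / 1.01525 = 4.42490 years.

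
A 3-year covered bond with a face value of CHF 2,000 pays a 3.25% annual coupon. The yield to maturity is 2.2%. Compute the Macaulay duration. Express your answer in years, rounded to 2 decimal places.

2.91 years

Periodic yield y = 0.022. Discount each cash flow and weight by its year:
  t   CF        PV=CF/(1+0.022)^t    t·PV
  1        65.00        63.6008        63.6008
  2        65.00        62.2317       124.4634
  3     2,065.00     1,934.4939     5,803.4818
  Σ                  2,060.3264     5,991.5459
Price P = Σ PV = 2,060.3264.
Macaulay duration = Σ(t·PV) / P = 5,991.5459 / 2,060.3264 = 2.90806 years.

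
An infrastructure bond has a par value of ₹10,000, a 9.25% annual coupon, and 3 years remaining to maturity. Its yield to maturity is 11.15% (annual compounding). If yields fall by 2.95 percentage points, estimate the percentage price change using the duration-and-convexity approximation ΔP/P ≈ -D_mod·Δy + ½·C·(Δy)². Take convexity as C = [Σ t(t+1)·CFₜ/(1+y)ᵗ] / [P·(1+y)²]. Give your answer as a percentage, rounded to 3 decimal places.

With y = 0.1115:
  t   CF        PV=CF/(1+0.1115)^t    t·PV        t(t+1)·PV
  1       925.00       832.2087       832.2087       1,664.4175
  2       925.00       748.7258     1,497.4516       4,492.3548
  3    10,925.00     7,955.9683    23,867.9049      95,471.6197
  Σ                  9,536.9028    26,197.5653     101,628.3920
P = 9,536.9028; D_Mac = 2.74697 yrs; D_mod = 2.47141 yrs; C = 8.62559.
Duration effect: -2.47141 × (-0.0295) = +0.072906
Convexity effect: 0.5 × 8.62559 × (-0.0295)² = +0.0037532
ΔP/P ≈ +0.072906 + 0.0037532 = +0.076660 = +7.6660%.

+7.666%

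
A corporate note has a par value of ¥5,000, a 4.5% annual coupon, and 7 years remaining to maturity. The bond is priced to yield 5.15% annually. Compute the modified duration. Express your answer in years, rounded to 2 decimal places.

5.84 years

Periodic yield y = 0.0515. First find Macaulay duration:
  t   CF        PV=CF/(1+0.0515)^t    t·PV
  1       225.00       213.9800       213.9800
  2       225.00       203.4998       406.9996
  3       225.00       193.5328       580.5985
  4       225.00       184.0541       736.2163
  5       225.00       175.0395       875.1976
  6       225.00       166.4665       998.7990
  7     5,225.00     3,676.3881    25,734.7169
  Σ                  4,812.9609    29,546.5080
P = 4,812.9609; Macaulay duration = 29,546.5080 / 4,812.9609 = 6.13895 years.
Modified duration = D_Mac / (1 + y) = 6.13895 / 1.0515 = 5.83828 years.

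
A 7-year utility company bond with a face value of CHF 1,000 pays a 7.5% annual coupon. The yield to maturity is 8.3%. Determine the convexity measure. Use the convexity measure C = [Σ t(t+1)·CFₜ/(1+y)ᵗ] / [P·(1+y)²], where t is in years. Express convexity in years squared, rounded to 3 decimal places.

With y = 0.083:
  t   CF        PV=CF/(1+0.083)^t    t·PV        t(t+1)·PV
  1        75.00        69.2521        69.2521         138.5042
  2        75.00        63.9447       127.8893         383.6680
  3        75.00        59.0440       177.1320         708.5282
  4        75.00        54.5189       218.0758       1,090.3789
  5        75.00        50.3407       251.7033       1,510.2201
  6        75.00        46.4826       278.8957       1,952.2697
  7     1,075.00       615.1900     4,306.3300      34,450.6400
  Σ                    958.7730     5,429.2783      40,234.2091
P = 958.7730.
Convexity = Σ t(t+1)·PV / [P·(1+y)²] = 40,234.2091 / (958.7730 × 1.172889) = 35.77855.

35.779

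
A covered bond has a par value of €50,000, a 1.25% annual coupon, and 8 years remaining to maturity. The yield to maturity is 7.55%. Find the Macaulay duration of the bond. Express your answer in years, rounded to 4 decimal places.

Periodic yield y = 0.0755. Discount each cash flow and weight by its year:
  t   CF        PV=CF/(1+0.0755)^t    t·PV
  1       625.00       581.1251       581.1251
  2       625.00       540.3301     1,080.6603
  3       625.00       502.3990     1,507.1970
  4       625.00       467.1306     1,868.5226
  5       625.00       434.3381     2,171.6906
  6       625.00       403.8476     2,423.0857
  7       625.00       375.4976     2,628.4829
  8    50,625.00    28,280.1506   226,241.2051
  Σ                 31,584.8188   238,501.9692
Price P = Σ PV = 31,584.8188.
Macaulay duration = Σ(t·PV) / P = 238,501.9692 / 31,584.8188 = 7.55116 years.

7.5512 years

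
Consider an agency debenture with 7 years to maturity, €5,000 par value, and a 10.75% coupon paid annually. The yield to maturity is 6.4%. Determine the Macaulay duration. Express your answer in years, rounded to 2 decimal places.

5.45 years

Periodic yield y = 0.064. Discount each cash flow and weight by its year:
  t   CF        PV=CF/(1+0.064)^t    t·PV
  1       537.50       505.1692       505.1692
  2       537.50       474.7831       949.5661
  3       537.50       446.2247     1,338.6740
  4       537.50       419.3841     1,677.5364
  5       537.50       394.1580     1,970.7899
  6       537.50       370.4492     2,222.6954
  7     5,537.50     3,586.9254    25,108.4777
  Σ                  6,197.0936    33,772.9088
Price P = Σ PV = 6,197.0936.
Macaulay duration = Σ(t·PV) / P = 33,772.9088 / 6,197.0936 = 5.44980 years.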